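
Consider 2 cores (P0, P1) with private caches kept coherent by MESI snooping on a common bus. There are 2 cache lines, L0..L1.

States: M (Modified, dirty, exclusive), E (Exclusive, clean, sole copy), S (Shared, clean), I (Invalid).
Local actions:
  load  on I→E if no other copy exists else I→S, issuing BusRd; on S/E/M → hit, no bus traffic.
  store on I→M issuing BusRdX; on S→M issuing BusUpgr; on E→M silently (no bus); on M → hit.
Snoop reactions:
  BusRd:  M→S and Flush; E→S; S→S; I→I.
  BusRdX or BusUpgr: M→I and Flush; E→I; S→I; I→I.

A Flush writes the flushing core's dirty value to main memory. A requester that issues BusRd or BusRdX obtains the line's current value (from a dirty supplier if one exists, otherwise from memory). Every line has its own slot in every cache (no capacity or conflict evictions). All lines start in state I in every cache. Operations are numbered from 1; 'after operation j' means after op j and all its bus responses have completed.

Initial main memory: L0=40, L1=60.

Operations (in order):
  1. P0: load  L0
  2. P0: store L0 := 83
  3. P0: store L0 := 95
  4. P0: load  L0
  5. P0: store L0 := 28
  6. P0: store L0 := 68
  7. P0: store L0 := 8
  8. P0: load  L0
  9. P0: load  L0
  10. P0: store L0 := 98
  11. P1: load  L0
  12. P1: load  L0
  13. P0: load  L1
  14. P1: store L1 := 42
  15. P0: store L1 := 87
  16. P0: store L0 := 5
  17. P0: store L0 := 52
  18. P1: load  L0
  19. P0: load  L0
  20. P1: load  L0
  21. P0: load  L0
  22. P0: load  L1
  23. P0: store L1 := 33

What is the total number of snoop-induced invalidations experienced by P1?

invalidations = 2

1. P0: load  L0  bus=[BusRd]  L0: P0=E P1=I  mem[L0]=40
2. P0: store L0 := 83  bus=[-]  L0: P0=M P1=I  mem[L0]=40
3. P0: store L0 := 95  bus=[-]  L0: P0=M P1=I  mem[L0]=40
4. P0: load  L0  bus=[-]  L0: P0=M P1=I  mem[L0]=40
5. P0: store L0 := 28  bus=[-]  L0: P0=M P1=I  mem[L0]=40
6. P0: store L0 := 68  bus=[-]  L0: P0=M P1=I  mem[L0]=40
7. P0: store L0 := 8  bus=[-]  L0: P0=M P1=I  mem[L0]=40
8. P0: load  L0  bus=[-]  L0: P0=M P1=I  mem[L0]=40
9. P0: load  L0  bus=[-]  L0: P0=M P1=I  mem[L0]=40
10. P0: store L0 := 98  bus=[-]  L0: P0=M P1=I  mem[L0]=40
11. P1: load  L0  bus=[BusRd,Flush]  L0: P0=S P1=S  mem[L0]=98
12. P1: load  L0  bus=[-]  L0: P0=S P1=S  mem[L0]=98
13. P0: load  L1  bus=[BusRd]  L1: P0=E P1=I  mem[L1]=60
14. P1: store L1 := 42  bus=[BusRdX]  L1: P0=I P1=M  mem[L1]=60
15. P0: store L1 := 87  bus=[BusRdX,Flush]  L1: P0=M P1=I  mem[L1]=42
16. P0: store L0 := 5  bus=[BusUpgr]  L0: P0=M P1=I  mem[L0]=98
17. P0: store L0 := 52  bus=[-]  L0: P0=M P1=I  mem[L0]=98
18. P1: load  L0  bus=[BusRd,Flush]  L0: P0=S P1=S  mem[L0]=52
19. P0: load  L0  bus=[-]  L0: P0=S P1=S  mem[L0]=52
20. P1: load  L0  bus=[-]  L0: P0=S P1=S  mem[L0]=52
21. P0: load  L0  bus=[-]  L0: P0=S P1=S  mem[L0]=52
22. P0: load  L1  bus=[-]  L1: P0=M P1=I  mem[L1]=42
23. P0: store L1 := 33  bus=[-]  L1: P0=M P1=I  mem[L1]=42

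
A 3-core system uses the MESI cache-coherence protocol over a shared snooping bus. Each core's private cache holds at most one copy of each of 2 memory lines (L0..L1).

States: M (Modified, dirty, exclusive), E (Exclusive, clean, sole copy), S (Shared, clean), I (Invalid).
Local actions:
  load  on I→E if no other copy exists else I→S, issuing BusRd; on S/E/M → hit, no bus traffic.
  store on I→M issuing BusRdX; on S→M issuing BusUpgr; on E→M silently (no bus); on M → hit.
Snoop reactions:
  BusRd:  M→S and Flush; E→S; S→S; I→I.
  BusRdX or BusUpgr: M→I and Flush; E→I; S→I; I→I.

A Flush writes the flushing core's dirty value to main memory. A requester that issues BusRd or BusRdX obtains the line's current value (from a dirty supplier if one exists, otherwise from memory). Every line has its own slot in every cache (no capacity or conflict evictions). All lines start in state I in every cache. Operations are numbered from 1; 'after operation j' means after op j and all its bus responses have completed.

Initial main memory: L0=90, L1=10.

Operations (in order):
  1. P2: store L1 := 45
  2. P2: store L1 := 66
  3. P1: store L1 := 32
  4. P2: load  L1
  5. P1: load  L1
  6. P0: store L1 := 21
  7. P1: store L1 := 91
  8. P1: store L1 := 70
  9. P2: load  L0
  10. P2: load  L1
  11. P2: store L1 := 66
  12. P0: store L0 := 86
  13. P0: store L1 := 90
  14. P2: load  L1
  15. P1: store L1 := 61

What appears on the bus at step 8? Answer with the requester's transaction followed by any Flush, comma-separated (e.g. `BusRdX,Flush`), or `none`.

bus = none

step 1: P2: store L1 := 45  ⟶  IIM  (L1)  txn=BusRdX  M[L1]=10
step 2: P2: store L1 := 66  ⟶  IIM  (L1)  txn=∅  M[L1]=10
step 3: P1: store L1 := 32  ⟶  IMI  (L1)  txn=BusRdX+Flush  M[L1]=66
step 4: P2: load  L1  ⟶  ISS  (L1)  txn=BusRd+Flush  M[L1]=32
step 5: P1: load  L1  ⟶  ISS  (L1)  txn=∅  M[L1]=32
step 6: P0: store L1 := 21  ⟶  MII  (L1)  txn=BusRdX  M[L1]=32
step 7: P1: store L1 := 91  ⟶  IMI  (L1)  txn=BusRdX+Flush  M[L1]=21
step 8: P1: store L1 := 70  ⟶  IMI  (L1)  txn=∅  M[L1]=21
step 9: P2: load  L0  ⟶  IIE  (L0)  txn=BusRd  M[L0]=90
step 10: P2: load  L1  ⟶  ISS  (L1)  txn=BusRd+Flush  M[L1]=70
step 11: P2: store L1 := 66  ⟶  IIM  (L1)  txn=BusUpgr  M[L1]=70
step 12: P0: store L0 := 86  ⟶  MII  (L0)  txn=BusRdX  M[L0]=90
step 13: P0: store L1 := 90  ⟶  MII  (L1)  txn=BusRdX+Flush  M[L1]=66
step 14: P2: load  L1  ⟶  SIS  (L1)  txn=BusRd+Flush  M[L1]=90
step 15: P1: store L1 := 61  ⟶  IMI  (L1)  txn=BusRdX  M[L1]=90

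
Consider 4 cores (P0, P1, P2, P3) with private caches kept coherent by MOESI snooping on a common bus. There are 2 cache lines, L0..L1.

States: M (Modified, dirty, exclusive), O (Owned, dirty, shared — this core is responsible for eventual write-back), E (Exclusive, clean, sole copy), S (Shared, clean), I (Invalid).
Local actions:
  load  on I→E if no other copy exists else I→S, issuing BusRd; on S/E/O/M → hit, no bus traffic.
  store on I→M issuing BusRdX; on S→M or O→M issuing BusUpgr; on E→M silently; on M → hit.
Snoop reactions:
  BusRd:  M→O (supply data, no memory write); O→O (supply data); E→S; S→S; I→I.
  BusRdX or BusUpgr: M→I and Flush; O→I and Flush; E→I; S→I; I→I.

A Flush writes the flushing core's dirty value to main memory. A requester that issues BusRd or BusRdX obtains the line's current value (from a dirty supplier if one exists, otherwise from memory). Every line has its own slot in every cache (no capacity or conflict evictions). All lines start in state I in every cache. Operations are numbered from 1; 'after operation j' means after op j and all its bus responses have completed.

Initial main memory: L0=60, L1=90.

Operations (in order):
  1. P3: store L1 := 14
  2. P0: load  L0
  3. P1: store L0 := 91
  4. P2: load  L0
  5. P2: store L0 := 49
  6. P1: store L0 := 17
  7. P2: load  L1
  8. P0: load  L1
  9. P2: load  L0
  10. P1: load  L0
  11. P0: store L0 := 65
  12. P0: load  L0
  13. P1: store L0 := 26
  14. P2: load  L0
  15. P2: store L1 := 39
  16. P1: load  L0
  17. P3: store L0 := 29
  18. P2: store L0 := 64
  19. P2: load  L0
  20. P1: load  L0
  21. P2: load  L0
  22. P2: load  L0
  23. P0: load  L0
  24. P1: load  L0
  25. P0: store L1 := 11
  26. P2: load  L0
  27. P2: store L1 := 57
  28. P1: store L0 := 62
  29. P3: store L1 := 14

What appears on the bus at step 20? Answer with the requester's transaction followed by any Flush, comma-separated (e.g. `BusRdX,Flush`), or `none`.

  op1 P3: store L1 := 14 → I/I/I/M on L1; bus BusRdX; mem=90
  op2 P0: load  L0 → E/I/I/I on L0; bus BusRd; mem=60
  op3 P1: store L0 := 91 → I/M/I/I on L0; bus BusRdX; mem=60
  op4 P2: load  L0 → I/O/S/I on L0; bus BusRd; mem=60
  op5 P2: store L0 := 49 → I/I/M/I on L0; bus BusUpgr Flush; mem=91
  op6 P1: store L0 := 17 → I/M/I/I on L0; bus BusRdX Flush; mem=49
  op7 P2: load  L1 → I/I/S/O on L1; bus BusRd; mem=90
  op8 P0: load  L1 → S/I/S/O on L1; bus BusRd; mem=90
  op9 P2: load  L0 → I/O/S/I on L0; bus BusRd; mem=49
  op10 P1: load  L0 → I/O/S/I on L0; bus (none); mem=49
  op11 P0: store L0 := 65 → M/I/I/I on L0; bus BusRdX Flush; mem=17
  op12 P0: load  L0 → M/I/I/I on L0; bus (none); mem=17
  op13 P1: store L0 := 26 → I/M/I/I on L0; bus BusRdX Flush; mem=65
  op14 P2: load  L0 → I/O/S/I on L0; bus BusRd; mem=65
  op15 P2: store L1 := 39 → I/I/M/I on L1; bus BusUpgr Flush; mem=14
  op16 P1: load  L0 → I/O/S/I on L0; bus (none); mem=65
  op17 P3: store L0 := 29 → I/I/I/M on L0; bus BusRdX Flush; mem=26
  op18 P2: store L0 := 64 → I/I/M/I on L0; bus BusRdX Flush; mem=29
  op19 P2: load  L0 → I/I/M/I on L0; bus (none); mem=29
  op20 P1: load  L0 → I/S/O/I on L0; bus BusRd; mem=29
  op21 P2: load  L0 → I/S/O/I on L0; bus (none); mem=29
  op22 P2: load  L0 → I/S/O/I on L0; bus (none); mem=29
  op23 P0: load  L0 → S/S/O/I on L0; bus BusRd; mem=29
  op24 P1: load  L0 → S/S/O/I on L0; bus (none); mem=29
  op25 P0: store L1 := 11 → M/I/I/I on L1; bus BusRdX Flush; mem=39
  op26 P2: load  L0 → S/S/O/I on L0; bus (none); mem=29
  op27 P2: store L1 := 57 → I/I/M/I on L1; bus BusRdX Flush; mem=11
  op28 P1: store L0 := 62 → I/M/I/I on L0; bus BusUpgr Flush; mem=64
  op29 P3: store L1 := 14 → I/I/I/M on L1; bus BusRdX Flush; mem=57

bus = BusRd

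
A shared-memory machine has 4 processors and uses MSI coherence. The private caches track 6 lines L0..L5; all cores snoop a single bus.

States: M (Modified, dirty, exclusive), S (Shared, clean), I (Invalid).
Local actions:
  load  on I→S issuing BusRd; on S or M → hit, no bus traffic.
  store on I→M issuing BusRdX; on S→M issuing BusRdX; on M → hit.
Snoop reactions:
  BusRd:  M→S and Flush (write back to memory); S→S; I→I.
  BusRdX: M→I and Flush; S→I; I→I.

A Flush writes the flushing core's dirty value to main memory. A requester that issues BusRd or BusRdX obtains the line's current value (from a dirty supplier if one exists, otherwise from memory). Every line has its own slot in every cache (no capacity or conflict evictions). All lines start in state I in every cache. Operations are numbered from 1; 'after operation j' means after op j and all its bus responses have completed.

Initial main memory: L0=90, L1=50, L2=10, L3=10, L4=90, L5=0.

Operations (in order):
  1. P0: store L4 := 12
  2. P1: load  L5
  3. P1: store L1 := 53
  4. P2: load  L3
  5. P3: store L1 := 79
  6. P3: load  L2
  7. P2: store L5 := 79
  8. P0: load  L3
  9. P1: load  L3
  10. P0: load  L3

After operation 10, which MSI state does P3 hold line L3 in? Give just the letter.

1. P0: store L4 := 12  bus=[BusRdX]  L4: P0=M P1=I P2=I P3=I  mem[L4]=90
2. P1: load  L5  bus=[BusRd]  L5: P0=I P1=S P2=I P3=I  mem[L5]=0
3. P1: store L1 := 53  bus=[BusRdX]  L1: P0=I P1=M P2=I P3=I  mem[L1]=50
4. P2: load  L3  bus=[BusRd]  L3: P0=I P1=I P2=S P3=I  mem[L3]=10
5. P3: store L1 := 79  bus=[BusRdX,Flush]  L1: P0=I P1=I P2=I P3=M  mem[L1]=53
6. P3: load  L2  bus=[BusRd]  L2: P0=I P1=I P2=I P3=S  mem[L2]=10
7. P2: store L5 := 79  bus=[BusRdX]  L5: P0=I P1=I P2=M P3=I  mem[L5]=0
8. P0: load  L3  bus=[BusRd]  L3: P0=S P1=I P2=S P3=I  mem[L3]=10
9. P1: load  L3  bus=[BusRd]  L3: P0=S P1=S P2=S P3=I  mem[L3]=10
10. P0: load  L3  bus=[-]  L3: P0=S P1=S P2=S P3=I  mem[L3]=10

state = I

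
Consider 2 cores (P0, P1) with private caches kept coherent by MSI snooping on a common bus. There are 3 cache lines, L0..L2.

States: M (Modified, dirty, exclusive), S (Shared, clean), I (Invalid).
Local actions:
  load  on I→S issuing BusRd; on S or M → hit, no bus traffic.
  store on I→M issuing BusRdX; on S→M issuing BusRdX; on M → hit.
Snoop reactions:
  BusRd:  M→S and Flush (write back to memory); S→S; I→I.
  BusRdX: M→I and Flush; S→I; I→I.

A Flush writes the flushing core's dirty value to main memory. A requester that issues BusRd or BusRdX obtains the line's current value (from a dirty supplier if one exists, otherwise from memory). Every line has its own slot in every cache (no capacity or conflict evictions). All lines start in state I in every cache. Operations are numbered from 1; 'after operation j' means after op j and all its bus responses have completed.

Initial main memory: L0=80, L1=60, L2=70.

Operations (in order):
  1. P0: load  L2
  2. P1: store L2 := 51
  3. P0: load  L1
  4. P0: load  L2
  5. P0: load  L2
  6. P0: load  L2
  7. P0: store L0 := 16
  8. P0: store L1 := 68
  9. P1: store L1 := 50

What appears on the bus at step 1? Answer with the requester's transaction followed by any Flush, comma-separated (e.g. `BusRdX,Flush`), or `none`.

bus = BusRd

1. P0: load  L2  bus=[BusRd]  L2: P0=S P1=I  mem[L2]=70
2. P1: store L2 := 51  bus=[BusRdX]  L2: P0=I P1=M  mem[L2]=70
3. P0: load  L1  bus=[BusRd]  L1: P0=S P1=I  mem[L1]=60
4. P0: load  L2  bus=[BusRd,Flush]  L2: P0=S P1=S  mem[L2]=51
5. P0: load  L2  bus=[-]  L2: P0=S P1=S  mem[L2]=51
6. P0: load  L2  bus=[-]  L2: P0=S P1=S  mem[L2]=51
7. P0: store L0 := 16  bus=[BusRdX]  L0: P0=M P1=I  mem[L0]=80
8. P0: store L1 := 68  bus=[BusRdX]  L1: P0=M P1=I  mem[L1]=60
9. P1: store L1 := 50  bus=[BusRdX,Flush]  L1: P0=I P1=M  mem[L1]=68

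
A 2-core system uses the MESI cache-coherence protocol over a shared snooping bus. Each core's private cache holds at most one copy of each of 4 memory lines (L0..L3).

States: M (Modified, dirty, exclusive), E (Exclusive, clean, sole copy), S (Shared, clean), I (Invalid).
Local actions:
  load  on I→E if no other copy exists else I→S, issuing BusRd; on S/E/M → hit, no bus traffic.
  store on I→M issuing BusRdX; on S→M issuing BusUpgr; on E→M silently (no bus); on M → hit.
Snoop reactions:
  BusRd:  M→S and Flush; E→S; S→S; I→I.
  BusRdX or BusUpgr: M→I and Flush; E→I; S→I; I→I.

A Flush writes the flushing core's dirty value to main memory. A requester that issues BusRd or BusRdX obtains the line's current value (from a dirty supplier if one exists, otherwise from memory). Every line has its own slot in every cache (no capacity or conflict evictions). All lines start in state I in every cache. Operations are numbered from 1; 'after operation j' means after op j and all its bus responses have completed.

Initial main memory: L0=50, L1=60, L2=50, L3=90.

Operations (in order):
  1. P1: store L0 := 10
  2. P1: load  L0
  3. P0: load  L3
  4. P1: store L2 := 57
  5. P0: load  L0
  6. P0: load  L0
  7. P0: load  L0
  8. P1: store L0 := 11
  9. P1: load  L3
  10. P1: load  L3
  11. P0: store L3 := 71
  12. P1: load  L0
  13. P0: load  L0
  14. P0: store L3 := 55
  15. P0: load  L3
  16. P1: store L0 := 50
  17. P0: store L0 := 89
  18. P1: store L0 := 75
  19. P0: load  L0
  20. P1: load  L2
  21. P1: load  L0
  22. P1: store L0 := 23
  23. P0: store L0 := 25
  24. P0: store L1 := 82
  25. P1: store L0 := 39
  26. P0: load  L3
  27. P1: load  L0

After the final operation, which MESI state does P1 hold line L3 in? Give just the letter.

state = I

1. P1: store L0 := 10  bus=[BusRdX]  L0: P0=I P1=M  mem[L0]=50
2. P1: load  L0  bus=[-]  L0: P0=I P1=M  mem[L0]=50
3. P0: load  L3  bus=[BusRd]  L3: P0=E P1=I  mem[L3]=90
4. P1: store L2 := 57  bus=[BusRdX]  L2: P0=I P1=M  mem[L2]=50
5. P0: load  L0  bus=[BusRd,Flush]  L0: P0=S P1=S  mem[L0]=10
6. P0: load  L0  bus=[-]  L0: P0=S P1=S  mem[L0]=10
7. P0: load  L0  bus=[-]  L0: P0=S P1=S  mem[L0]=10
8. P1: store L0 := 11  bus=[BusUpgr]  L0: P0=I P1=M  mem[L0]=10
9. P1: load  L3  bus=[BusRd]  L3: P0=S P1=S  mem[L3]=90
10. P1: load  L3  bus=[-]  L3: P0=S P1=S  mem[L3]=90
11. P0: store L3 := 71  bus=[BusUpgr]  L3: P0=M P1=I  mem[L3]=90
12. P1: load  L0  bus=[-]  L0: P0=I P1=M  mem[L0]=10
13. P0: load  L0  bus=[BusRd,Flush]  L0: P0=S P1=S  mem[L0]=11
14. P0: store L3 := 55  bus=[-]  L3: P0=M P1=I  mem[L3]=90
15. P0: load  L3  bus=[-]  L3: P0=M P1=I  mem[L3]=90
16. P1: store L0 := 50  bus=[BusUpgr]  L0: P0=I P1=M  mem[L0]=11
17. P0: store L0 := 89  bus=[BusRdX,Flush]  L0: P0=M P1=I  mem[L0]=50
18. P1: store L0 := 75  bus=[BusRdX,Flush]  L0: P0=I P1=M  mem[L0]=89
19. P0: load  L0  bus=[BusRd,Flush]  L0: P0=S P1=S  mem[L0]=75
20. P1: load  L2  bus=[-]  L2: P0=I P1=M  mem[L2]=50
21. P1: load  L0  bus=[-]  L0: P0=S P1=S  mem[L0]=75
22. P1: store L0 := 23  bus=[BusUpgr]  L0: P0=I P1=M  mem[L0]=75
23. P0: store L0 := 25  bus=[BusRdX,Flush]  L0: P0=M P1=I  mem[L0]=23
24. P0: store L1 := 82  bus=[BusRdX]  L1: P0=M P1=I  mem[L1]=60
25. P1: store L0 := 39  bus=[BusRdX,Flush]  L0: P0=I P1=M  mem[L0]=25
26. P0: load  L3  bus=[-]  L3: P0=M P1=I  mem[L3]=90
27. P1: load  L0  bus=[-]  L0: P0=I P1=M  mem[L0]=25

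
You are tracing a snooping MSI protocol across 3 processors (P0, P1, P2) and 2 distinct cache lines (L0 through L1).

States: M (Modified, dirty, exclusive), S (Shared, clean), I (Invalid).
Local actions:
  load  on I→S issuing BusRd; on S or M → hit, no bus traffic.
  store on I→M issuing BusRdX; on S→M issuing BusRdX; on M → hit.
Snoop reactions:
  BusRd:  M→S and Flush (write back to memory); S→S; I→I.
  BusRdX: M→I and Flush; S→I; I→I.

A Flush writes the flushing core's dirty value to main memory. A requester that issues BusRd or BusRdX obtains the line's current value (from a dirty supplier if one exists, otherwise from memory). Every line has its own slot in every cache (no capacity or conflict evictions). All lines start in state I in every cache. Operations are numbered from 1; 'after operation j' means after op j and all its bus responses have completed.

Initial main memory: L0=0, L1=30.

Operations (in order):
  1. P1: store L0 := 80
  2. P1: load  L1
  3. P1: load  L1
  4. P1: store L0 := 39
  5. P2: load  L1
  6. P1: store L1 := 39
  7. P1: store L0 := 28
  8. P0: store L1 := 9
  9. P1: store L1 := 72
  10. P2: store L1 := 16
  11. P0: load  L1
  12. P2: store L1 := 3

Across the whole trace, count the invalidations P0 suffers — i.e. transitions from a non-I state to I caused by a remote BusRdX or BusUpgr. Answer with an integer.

1. P1: store L0 := 80  bus=[BusRdX]  L0: P0=I P1=M P2=I  mem[L0]=0
2. P1: load  L1  bus=[BusRd]  L1: P0=I P1=S P2=I  mem[L1]=30
3. P1: load  L1  bus=[-]  L1: P0=I P1=S P2=I  mem[L1]=30
4. P1: store L0 := 39  bus=[-]  L0: P0=I P1=M P2=I  mem[L0]=0
5. P2: load  L1  bus=[BusRd]  L1: P0=I P1=S P2=S  mem[L1]=30
6. P1: store L1 := 39  bus=[BusRdX]  L1: P0=I P1=M P2=I  mem[L1]=30
7. P1: store L0 := 28  bus=[-]  L0: P0=I P1=M P2=I  mem[L0]=0
8. P0: store L1 := 9  bus=[BusRdX,Flush]  L1: P0=M P1=I P2=I  mem[L1]=39
9. P1: store L1 := 72  bus=[BusRdX,Flush]  L1: P0=I P1=M P2=I  mem[L1]=9
10. P2: store L1 := 16  bus=[BusRdX,Flush]  L1: P0=I P1=I P2=M  mem[L1]=72
11. P0: load  L1  bus=[BusRd,Flush]  L1: P0=S P1=I P2=S  mem[L1]=16
12. P2: store L1 := 3  bus=[BusRdX]  L1: P0=I P1=I P2=M  mem[L1]=16

invalidations = 2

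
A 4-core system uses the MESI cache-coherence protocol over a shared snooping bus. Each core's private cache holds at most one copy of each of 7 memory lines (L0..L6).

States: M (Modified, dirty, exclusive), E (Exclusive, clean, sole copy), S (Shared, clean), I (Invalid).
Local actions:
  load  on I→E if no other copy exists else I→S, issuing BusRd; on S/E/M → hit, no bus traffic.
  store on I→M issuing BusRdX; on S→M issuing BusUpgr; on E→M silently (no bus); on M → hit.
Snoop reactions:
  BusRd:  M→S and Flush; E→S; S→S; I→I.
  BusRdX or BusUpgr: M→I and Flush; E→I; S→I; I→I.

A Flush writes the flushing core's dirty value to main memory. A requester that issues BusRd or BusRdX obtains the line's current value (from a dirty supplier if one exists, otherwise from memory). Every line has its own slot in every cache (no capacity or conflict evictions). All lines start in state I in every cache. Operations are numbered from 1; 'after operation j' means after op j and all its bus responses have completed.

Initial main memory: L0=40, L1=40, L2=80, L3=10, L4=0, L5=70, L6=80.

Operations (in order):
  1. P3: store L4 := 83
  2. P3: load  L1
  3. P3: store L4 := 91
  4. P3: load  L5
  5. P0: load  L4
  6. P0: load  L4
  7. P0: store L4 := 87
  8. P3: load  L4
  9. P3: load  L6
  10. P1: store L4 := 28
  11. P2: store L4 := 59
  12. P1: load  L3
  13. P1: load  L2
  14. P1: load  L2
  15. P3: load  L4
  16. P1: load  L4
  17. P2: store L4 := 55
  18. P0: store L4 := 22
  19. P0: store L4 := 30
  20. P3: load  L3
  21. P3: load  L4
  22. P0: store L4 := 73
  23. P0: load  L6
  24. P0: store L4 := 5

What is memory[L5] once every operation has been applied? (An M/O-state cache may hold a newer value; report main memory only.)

step 1: P3: store L4 := 83  ⟶  IIIM  (L4)  txn=BusRdX  M[L4]=0
step 2: P3: load  L1  ⟶  IIIE  (L1)  txn=BusRd  M[L1]=40
step 3: P3: store L4 := 91  ⟶  IIIM  (L4)  txn=∅  M[L4]=0
step 4: P3: load  L5  ⟶  IIIE  (L5)  txn=BusRd  M[L5]=70
step 5: P0: load  L4  ⟶  SIIS  (L4)  txn=BusRd+Flush  M[L4]=91
step 6: P0: load  L4  ⟶  SIIS  (L4)  txn=∅  M[L4]=91
step 7: P0: store L4 := 87  ⟶  MIII  (L4)  txn=BusUpgr  M[L4]=91
step 8: P3: load  L4  ⟶  SIIS  (L4)  txn=BusRd+Flush  M[L4]=87
step 9: P3: load  L6  ⟶  IIIE  (L6)  txn=BusRd  M[L6]=80
step 10: P1: store L4 := 28  ⟶  IMII  (L4)  txn=BusRdX  M[L4]=87
step 11: P2: store L4 := 59  ⟶  IIMI  (L4)  txn=BusRdX+Flush  M[L4]=28
step 12: P1: load  L3  ⟶  IEII  (L3)  txn=BusRd  M[L3]=10
step 13: P1: load  L2  ⟶  IEII  (L2)  txn=BusRd  M[L2]=80
step 14: P1: load  L2  ⟶  IEII  (L2)  txn=∅  M[L2]=80
step 15: P3: load  L4  ⟶  IISS  (L4)  txn=BusRd+Flush  M[L4]=59
step 16: P1: load  L4  ⟶  ISSS  (L4)  txn=BusRd  M[L4]=59
step 17: P2: store L4 := 55  ⟶  IIMI  (L4)  txn=BusUpgr  M[L4]=59
step 18: P0: store L4 := 22  ⟶  MIII  (L4)  txn=BusRdX+Flush  M[L4]=55
step 19: P0: store L4 := 30  ⟶  MIII  (L4)  txn=∅  M[L4]=55
step 20: P3: load  L3  ⟶  ISIS  (L3)  txn=BusRd  M[L3]=10
step 21: P3: load  L4  ⟶  SIIS  (L4)  txn=BusRd+Flush  M[L4]=30
step 22: P0: store L4 := 73  ⟶  MIII  (L4)  txn=BusUpgr  M[L4]=30
step 23: P0: load  L6  ⟶  SIIS  (L6)  txn=BusRd  M[L6]=80
step 24: P0: store L4 := 5  ⟶  MIII  (L4)  txn=∅  M[L4]=30

memory[L5] = 70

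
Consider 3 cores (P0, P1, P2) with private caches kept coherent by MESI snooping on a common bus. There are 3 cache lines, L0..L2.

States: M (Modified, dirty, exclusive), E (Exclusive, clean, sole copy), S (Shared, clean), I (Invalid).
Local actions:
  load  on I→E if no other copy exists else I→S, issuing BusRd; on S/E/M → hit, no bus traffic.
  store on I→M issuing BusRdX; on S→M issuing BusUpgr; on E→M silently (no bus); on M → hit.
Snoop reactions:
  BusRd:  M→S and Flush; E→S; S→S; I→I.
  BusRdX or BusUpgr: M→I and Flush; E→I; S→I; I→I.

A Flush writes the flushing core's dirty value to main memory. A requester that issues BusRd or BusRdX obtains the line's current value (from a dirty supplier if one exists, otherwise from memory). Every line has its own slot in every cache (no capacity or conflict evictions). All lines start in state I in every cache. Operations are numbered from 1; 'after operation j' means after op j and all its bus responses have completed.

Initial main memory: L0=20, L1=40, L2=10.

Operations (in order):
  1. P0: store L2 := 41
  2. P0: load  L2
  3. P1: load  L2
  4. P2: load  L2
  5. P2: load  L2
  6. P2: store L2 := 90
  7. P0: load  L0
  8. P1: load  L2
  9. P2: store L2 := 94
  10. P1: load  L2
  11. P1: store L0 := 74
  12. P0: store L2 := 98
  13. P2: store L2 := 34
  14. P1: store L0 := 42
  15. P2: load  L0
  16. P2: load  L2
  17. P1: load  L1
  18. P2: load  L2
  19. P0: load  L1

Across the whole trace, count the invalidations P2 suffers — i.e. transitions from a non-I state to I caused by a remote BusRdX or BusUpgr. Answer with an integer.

[1] P0: store L2 := 41 | P0:M(41), P1:I, P2:I | bus: BusRdX
[2] P0: load  L2 | P0:M(41), P1:I, P2:I | bus: none
[3] P1: load  L2 | P0:S(41), P1:S(41), P2:I | bus: BusRd,Flush
[4] P2: load  L2 | P0:S(41), P1:S(41), P2:S(41) | bus: BusRd
[5] P2: load  L2 | P0:S(41), P1:S(41), P2:S(41) | bus: none
[6] P2: store L2 := 90 | P0:I, P1:I, P2:M(90) | bus: BusUpgr
[7] P0: load  L0 | P0:E(20), P1:I, P2:I | bus: BusRd
[8] P1: load  L2 | P0:I, P1:S(90), P2:S(90) | bus: BusRd,Flush
[9] P2: store L2 := 94 | P0:I, P1:I, P2:M(94) | bus: BusUpgr
[10] P1: load  L2 | P0:I, P1:S(94), P2:S(94) | bus: BusRd,Flush
[11] P1: store L0 := 74 | P0:I, P1:M(74), P2:I | bus: BusRdX
[12] P0: store L2 := 98 | P0:M(98), P1:I, P2:I | bus: BusRdX
[13] P2: store L2 := 34 | P0:I, P1:I, P2:M(34) | bus: BusRdX,Flush
[14] P1: store L0 := 42 | P0:I, P1:M(42), P2:I | bus: none
[15] P2: load  L0 | P0:I, P1:S(42), P2:S(42) | bus: BusRd,Flush
[16] P2: load  L2 | P0:I, P1:I, P2:M(34) | bus: none
[17] P1: load  L1 | P0:I, P1:E(40), P2:I | bus: BusRd
[18] P2: load  L2 | P0:I, P1:I, P2:M(34) | bus: none
[19] P0: load  L1 | P0:S(40), P1:S(40), P2:I | bus: BusRd

invalidations = 1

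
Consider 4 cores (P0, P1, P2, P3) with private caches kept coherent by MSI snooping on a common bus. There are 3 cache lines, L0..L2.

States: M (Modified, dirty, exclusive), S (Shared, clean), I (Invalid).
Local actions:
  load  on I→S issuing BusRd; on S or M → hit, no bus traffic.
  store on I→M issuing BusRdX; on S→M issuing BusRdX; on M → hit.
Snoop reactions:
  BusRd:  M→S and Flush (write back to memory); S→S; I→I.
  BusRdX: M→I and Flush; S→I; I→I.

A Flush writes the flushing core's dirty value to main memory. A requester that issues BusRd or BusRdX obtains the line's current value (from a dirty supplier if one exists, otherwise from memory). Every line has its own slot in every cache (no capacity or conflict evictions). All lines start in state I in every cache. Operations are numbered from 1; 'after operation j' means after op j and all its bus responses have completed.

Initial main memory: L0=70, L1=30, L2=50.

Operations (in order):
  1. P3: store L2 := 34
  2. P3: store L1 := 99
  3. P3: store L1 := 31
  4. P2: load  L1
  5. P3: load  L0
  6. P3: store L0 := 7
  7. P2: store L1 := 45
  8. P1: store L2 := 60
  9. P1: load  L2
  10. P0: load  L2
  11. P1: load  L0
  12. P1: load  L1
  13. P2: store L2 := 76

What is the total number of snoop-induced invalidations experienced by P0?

invalidations = 1

  op1 P3: store L2 := 34 → I/I/I/M on L2; bus BusRdX; mem=50
  op2 P3: store L1 := 99 → I/I/I/M on L1; bus BusRdX; mem=30
  op3 P3: store L1 := 31 → I/I/I/M on L1; bus (none); mem=30
  op4 P2: load  L1 → I/I/S/S on L1; bus BusRd Flush; mem=31
  op5 P3: load  L0 → I/I/I/S on L0; bus BusRd; mem=70
  op6 P3: store L0 := 7 → I/I/I/M on L0; bus BusRdX; mem=70
  op7 P2: store L1 := 45 → I/I/M/I on L1; bus BusRdX; mem=31
  op8 P1: store L2 := 60 → I/M/I/I on L2; bus BusRdX Flush; mem=34
  op9 P1: load  L2 → I/M/I/I on L2; bus (none); mem=34
  op10 P0: load  L2 → S/S/I/I on L2; bus BusRd Flush; mem=60
  op11 P1: load  L0 → I/S/I/S on L0; bus BusRd Flush; mem=7
  op12 P1: load  L1 → I/S/S/I on L1; bus BusRd Flush; mem=45
  op13 P2: store L2 := 76 → I/I/M/I on L2; bus BusRdX; mem=60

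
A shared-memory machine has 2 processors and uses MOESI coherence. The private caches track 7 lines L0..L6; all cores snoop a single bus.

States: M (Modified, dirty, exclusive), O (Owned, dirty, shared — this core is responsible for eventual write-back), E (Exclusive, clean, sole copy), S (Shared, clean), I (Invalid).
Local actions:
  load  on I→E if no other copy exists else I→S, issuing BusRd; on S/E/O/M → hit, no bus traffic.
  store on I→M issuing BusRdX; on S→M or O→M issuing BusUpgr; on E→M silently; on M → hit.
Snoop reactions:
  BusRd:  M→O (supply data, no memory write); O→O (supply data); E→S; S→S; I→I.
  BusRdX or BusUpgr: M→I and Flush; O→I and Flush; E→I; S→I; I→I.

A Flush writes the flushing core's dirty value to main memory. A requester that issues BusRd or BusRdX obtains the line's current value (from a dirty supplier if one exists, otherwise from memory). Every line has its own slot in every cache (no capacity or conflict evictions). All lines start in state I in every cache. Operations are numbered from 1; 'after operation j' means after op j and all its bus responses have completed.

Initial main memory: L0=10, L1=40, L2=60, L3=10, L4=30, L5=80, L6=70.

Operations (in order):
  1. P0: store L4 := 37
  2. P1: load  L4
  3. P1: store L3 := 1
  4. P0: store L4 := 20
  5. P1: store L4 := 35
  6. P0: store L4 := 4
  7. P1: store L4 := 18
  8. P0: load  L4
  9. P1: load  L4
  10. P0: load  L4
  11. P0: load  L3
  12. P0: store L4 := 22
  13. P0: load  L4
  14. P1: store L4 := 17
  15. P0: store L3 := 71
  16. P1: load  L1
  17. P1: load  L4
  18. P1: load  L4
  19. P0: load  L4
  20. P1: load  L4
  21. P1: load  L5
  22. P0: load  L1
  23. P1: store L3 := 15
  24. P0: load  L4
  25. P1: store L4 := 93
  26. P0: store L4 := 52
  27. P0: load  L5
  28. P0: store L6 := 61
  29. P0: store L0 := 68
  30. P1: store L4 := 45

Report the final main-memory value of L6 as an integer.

step 1: P0: store L4 := 37  ⟶  MI  (L4)  txn=BusRdX  M[L4]=30
step 2: P1: load  L4  ⟶  OS  (L4)  txn=BusRd  M[L4]=30
step 3: P1: store L3 := 1  ⟶  IM  (L3)  txn=BusRdX  M[L3]=10
step 4: P0: store L4 := 20  ⟶  MI  (L4)  txn=BusUpgr  M[L4]=30
step 5: P1: store L4 := 35  ⟶  IM  (L4)  txn=BusRdX+Flush  M[L4]=20
step 6: P0: store L4 := 4  ⟶  MI  (L4)  txn=BusRdX+Flush  M[L4]=35
step 7: P1: store L4 := 18  ⟶  IM  (L4)  txn=BusRdX+Flush  M[L4]=4
step 8: P0: load  L4  ⟶  SO  (L4)  txn=BusRd  M[L4]=4
step 9: P1: load  L4  ⟶  SO  (L4)  txn=∅  M[L4]=4
step 10: P0: load  L4  ⟶  SO  (L4)  txn=∅  M[L4]=4
step 11: P0: load  L3  ⟶  SO  (L3)  txn=BusRd  M[L3]=10
step 12: P0: store L4 := 22  ⟶  MI  (L4)  txn=BusUpgr+Flush  M[L4]=18
step 13: P0: load  L4  ⟶  MI  (L4)  txn=∅  M[L4]=18
step 14: P1: store L4 := 17  ⟶  IM  (L4)  txn=BusRdX+Flush  M[L4]=22
step 15: P0: store L3 := 71  ⟶  MI  (L3)  txn=BusUpgr+Flush  M[L3]=1
step 16: P1: load  L1  ⟶  IE  (L1)  txn=BusRd  M[L1]=40
step 17: P1: load  L4  ⟶  IM  (L4)  txn=∅  M[L4]=22
step 18: P1: load  L4  ⟶  IM  (L4)  txn=∅  M[L4]=22
step 19: P0: load  L4  ⟶  SO  (L4)  txn=BusRd  M[L4]=22
step 20: P1: load  L4  ⟶  SO  (L4)  txn=∅  M[L4]=22
step 21: P1: load  L5  ⟶  IE  (L5)  txn=BusRd  M[L5]=80
step 22: P0: load  L1  ⟶  SS  (L1)  txn=BusRd  M[L1]=40
step 23: P1: store L3 := 15  ⟶  IM  (L3)  txn=BusRdX+Flush  M[L3]=71
step 24: P0: load  L4  ⟶  SO  (L4)  txn=∅  M[L4]=22
step 25: P1: store L4 := 93  ⟶  IM  (L4)  txn=BusUpgr  M[L4]=22
step 26: P0: store L4 := 52  ⟶  MI  (L4)  txn=BusRdX+Flush  M[L4]=93
step 27: P0: load  L5  ⟶  SS  (L5)  txn=BusRd  M[L5]=80
step 28: P0: store L6 := 61  ⟶  MI  (L6)  txn=BusRdX  M[L6]=70
step 29: P0: store L0 := 68  ⟶  MI  (L0)  txn=BusRdX  M[L0]=10
step 30: P1: store L4 := 45  ⟶  IM  (L4)  txn=BusRdX+Flush  M[L4]=52

memory[L6] = 70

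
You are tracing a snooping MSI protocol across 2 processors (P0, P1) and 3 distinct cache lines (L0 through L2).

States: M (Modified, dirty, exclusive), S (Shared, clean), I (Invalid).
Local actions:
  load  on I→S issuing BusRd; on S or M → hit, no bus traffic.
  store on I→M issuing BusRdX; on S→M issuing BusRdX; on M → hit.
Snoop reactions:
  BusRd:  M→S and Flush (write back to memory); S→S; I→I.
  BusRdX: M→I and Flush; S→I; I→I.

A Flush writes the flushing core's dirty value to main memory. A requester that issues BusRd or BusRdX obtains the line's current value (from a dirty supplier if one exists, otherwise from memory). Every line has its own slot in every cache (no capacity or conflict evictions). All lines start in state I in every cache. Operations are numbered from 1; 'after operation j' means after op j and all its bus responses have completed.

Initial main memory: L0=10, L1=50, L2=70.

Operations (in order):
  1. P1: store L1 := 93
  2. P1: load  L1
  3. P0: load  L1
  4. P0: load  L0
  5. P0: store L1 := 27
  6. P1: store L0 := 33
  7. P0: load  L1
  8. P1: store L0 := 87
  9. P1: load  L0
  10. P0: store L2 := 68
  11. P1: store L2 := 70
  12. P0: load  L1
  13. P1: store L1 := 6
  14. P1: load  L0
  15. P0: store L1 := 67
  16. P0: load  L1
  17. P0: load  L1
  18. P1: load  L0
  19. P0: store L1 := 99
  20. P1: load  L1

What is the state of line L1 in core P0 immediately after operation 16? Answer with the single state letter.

1. P1: store L1 := 93  bus=[BusRdX]  L1: P0=I P1=M  mem[L1]=50
2. P1: load  L1  bus=[-]  L1: P0=I P1=M  mem[L1]=50
3. P0: load  L1  bus=[BusRd,Flush]  L1: P0=S P1=S  mem[L1]=93
4. P0: load  L0  bus=[BusRd]  L0: P0=S P1=I  mem[L0]=10
5. P0: store L1 := 27  bus=[BusRdX]  L1: P0=M P1=I  mem[L1]=93
6. P1: store L0 := 33  bus=[BusRdX]  L0: P0=I P1=M  mem[L0]=10
7. P0: load  L1  bus=[-]  L1: P0=M P1=I  mem[L1]=93
8. P1: store L0 := 87  bus=[-]  L0: P0=I P1=M  mem[L0]=10
9. P1: load  L0  bus=[-]  L0: P0=I P1=M  mem[L0]=10
10. P0: store L2 := 68  bus=[BusRdX]  L2: P0=M P1=I  mem[L2]=70
11. P1: store L2 := 70  bus=[BusRdX,Flush]  L2: P0=I P1=M  mem[L2]=68
12. P0: load  L1  bus=[-]  L1: P0=M P1=I  mem[L1]=93
13. P1: store L1 := 6  bus=[BusRdX,Flush]  L1: P0=I P1=M  mem[L1]=27
14. P1: load  L0  bus=[-]  L0: P0=I P1=M  mem[L0]=10
15. P0: store L1 := 67  bus=[BusRdX,Flush]  L1: P0=M P1=I  mem[L1]=6
16. P0: load  L1  bus=[-]  L1: P0=M P1=I  mem[L1]=6
17. P0: load  L1  bus=[-]  L1: P0=M P1=I  mem[L1]=6
18. P1: load  L0  bus=[-]  L0: P0=I P1=M  mem[L0]=10
19. P0: store L1 := 99  bus=[-]  L1: P0=M P1=I  mem[L1]=6
20. P1: load  L1  bus=[BusRd,Flush]  L1: P0=S P1=S  mem[L1]=99

state = M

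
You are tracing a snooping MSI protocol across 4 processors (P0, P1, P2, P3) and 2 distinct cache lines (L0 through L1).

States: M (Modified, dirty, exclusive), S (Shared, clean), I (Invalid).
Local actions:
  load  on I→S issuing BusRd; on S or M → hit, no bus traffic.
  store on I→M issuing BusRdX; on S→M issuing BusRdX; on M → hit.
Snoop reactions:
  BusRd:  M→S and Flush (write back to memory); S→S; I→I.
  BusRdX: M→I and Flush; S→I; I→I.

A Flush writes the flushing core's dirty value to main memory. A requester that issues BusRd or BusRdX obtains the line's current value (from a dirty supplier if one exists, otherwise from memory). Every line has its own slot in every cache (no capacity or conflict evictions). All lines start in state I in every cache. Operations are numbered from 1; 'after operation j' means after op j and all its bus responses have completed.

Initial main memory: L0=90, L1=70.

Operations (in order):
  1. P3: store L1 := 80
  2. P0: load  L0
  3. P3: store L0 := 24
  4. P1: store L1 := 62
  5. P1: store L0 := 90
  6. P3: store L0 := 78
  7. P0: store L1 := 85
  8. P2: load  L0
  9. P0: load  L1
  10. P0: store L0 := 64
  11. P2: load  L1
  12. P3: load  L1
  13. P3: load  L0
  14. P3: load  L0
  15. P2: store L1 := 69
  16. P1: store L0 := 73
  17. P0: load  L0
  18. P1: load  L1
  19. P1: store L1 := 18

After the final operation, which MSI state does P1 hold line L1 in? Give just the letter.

step 1: P3: store L1 := 80  ⟶  IIIM  (L1)  txn=BusRdX  M[L1]=70
step 2: P0: load  L0  ⟶  SIII  (L0)  txn=BusRd  M[L0]=90
step 3: P3: store L0 := 24  ⟶  IIIM  (L0)  txn=BusRdX  M[L0]=90
step 4: P1: store L1 := 62  ⟶  IMII  (L1)  txn=BusRdX+Flush  M[L1]=80
step 5: P1: store L0 := 90  ⟶  IMII  (L0)  txn=BusRdX+Flush  M[L0]=24
step 6: P3: store L0 := 78  ⟶  IIIM  (L0)  txn=BusRdX+Flush  M[L0]=90
step 7: P0: store L1 := 85  ⟶  MIII  (L1)  txn=BusRdX+Flush  M[L1]=62
step 8: P2: load  L0  ⟶  IISS  (L0)  txn=BusRd+Flush  M[L0]=78
step 9: P0: load  L1  ⟶  MIII  (L1)  txn=∅  M[L1]=62
step 10: P0: store L0 := 64  ⟶  MIII  (L0)  txn=BusRdX  M[L0]=78
step 11: P2: load  L1  ⟶  SISI  (L1)  txn=BusRd+Flush  M[L1]=85
step 12: P3: load  L1  ⟶  SISS  (L1)  txn=BusRd  M[L1]=85
step 13: P3: load  L0  ⟶  SIIS  (L0)  txn=BusRd+Flush  M[L0]=64
step 14: P3: load  L0  ⟶  SIIS  (L0)  txn=∅  M[L0]=64
step 15: P2: store L1 := 69  ⟶  IIMI  (L1)  txn=BusRdX  M[L1]=85
step 16: P1: store L0 := 73  ⟶  IMII  (L0)  txn=BusRdX  M[L0]=64
step 17: P0: load  L0  ⟶  SSII  (L0)  txn=BusRd+Flush  M[L0]=73
step 18: P1: load  L1  ⟶  ISSI  (L1)  txn=BusRd+Flush  M[L1]=69
step 19: P1: store L1 := 18  ⟶  IMII  (L1)  txn=BusRdX  M[L1]=69

state = M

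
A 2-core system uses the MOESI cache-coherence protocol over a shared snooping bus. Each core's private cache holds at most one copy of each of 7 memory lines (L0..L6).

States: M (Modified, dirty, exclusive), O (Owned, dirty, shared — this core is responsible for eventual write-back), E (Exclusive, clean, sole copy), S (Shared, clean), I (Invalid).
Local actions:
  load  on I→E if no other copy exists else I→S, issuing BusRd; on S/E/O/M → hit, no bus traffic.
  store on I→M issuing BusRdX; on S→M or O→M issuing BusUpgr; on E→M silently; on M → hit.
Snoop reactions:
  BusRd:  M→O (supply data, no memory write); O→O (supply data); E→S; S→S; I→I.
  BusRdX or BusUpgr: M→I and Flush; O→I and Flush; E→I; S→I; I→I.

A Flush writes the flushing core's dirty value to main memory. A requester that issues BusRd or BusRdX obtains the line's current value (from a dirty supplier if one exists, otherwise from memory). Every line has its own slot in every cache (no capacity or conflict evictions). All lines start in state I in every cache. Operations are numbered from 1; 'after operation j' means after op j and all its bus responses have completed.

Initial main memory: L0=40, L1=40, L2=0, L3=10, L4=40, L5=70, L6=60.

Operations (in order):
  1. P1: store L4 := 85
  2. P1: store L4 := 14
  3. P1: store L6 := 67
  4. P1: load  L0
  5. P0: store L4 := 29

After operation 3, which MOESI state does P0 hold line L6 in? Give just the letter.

[1] P1: store L4 := 85 | P0:I, P1:M(85) | bus: BusRdX
[2] P1: store L4 := 14 | P0:I, P1:M(14) | bus: none
[3] P1: store L6 := 67 | P0:I, P1:M(67) | bus: BusRdX
[4] P1: load  L0 | P0:I, P1:E(40) | bus: BusRd
[5] P0: store L4 := 29 | P0:M(29), P1:I | bus: BusRdX,Flush

state = I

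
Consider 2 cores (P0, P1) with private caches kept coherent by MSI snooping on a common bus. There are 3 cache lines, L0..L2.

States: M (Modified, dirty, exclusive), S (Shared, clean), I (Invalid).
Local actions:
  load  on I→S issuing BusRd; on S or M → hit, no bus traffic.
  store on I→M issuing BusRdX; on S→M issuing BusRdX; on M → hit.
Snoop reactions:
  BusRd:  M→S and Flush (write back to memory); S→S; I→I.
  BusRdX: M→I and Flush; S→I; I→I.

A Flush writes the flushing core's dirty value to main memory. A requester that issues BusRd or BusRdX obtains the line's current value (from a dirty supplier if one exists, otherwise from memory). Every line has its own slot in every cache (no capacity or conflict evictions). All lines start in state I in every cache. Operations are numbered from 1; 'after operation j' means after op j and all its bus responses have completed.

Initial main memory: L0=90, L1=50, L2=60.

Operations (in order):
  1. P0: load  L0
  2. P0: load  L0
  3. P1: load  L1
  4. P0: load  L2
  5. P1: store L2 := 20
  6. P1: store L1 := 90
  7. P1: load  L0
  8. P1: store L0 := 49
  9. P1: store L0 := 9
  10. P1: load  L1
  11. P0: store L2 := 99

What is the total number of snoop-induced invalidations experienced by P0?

  op1 P0: load  L0 → S/I on L0; bus BusRd; mem=90
  op2 P0: load  L0 → S/I on L0; bus (none); mem=90
  op3 P1: load  L1 → I/S on L1; bus BusRd; mem=50
  op4 P0: load  L2 → S/I on L2; bus BusRd; mem=60
  op5 P1: store L2 := 20 → I/M on L2; bus BusRdX; mem=60
  op6 P1: store L1 := 90 → I/M on L1; bus BusRdX; mem=50
  op7 P1: load  L0 → S/S on L0; bus BusRd; mem=90
  op8 P1: store L0 := 49 → I/M on L0; bus BusRdX; mem=90
  op9 P1: store L0 := 9 → I/M on L0; bus (none); mem=90
  op10 P1: load  L1 → I/M on L1; bus (none); mem=50
  op11 P0: store L2 := 99 → M/I on L2; bus BusRdX Flush; mem=20

invalidations = 2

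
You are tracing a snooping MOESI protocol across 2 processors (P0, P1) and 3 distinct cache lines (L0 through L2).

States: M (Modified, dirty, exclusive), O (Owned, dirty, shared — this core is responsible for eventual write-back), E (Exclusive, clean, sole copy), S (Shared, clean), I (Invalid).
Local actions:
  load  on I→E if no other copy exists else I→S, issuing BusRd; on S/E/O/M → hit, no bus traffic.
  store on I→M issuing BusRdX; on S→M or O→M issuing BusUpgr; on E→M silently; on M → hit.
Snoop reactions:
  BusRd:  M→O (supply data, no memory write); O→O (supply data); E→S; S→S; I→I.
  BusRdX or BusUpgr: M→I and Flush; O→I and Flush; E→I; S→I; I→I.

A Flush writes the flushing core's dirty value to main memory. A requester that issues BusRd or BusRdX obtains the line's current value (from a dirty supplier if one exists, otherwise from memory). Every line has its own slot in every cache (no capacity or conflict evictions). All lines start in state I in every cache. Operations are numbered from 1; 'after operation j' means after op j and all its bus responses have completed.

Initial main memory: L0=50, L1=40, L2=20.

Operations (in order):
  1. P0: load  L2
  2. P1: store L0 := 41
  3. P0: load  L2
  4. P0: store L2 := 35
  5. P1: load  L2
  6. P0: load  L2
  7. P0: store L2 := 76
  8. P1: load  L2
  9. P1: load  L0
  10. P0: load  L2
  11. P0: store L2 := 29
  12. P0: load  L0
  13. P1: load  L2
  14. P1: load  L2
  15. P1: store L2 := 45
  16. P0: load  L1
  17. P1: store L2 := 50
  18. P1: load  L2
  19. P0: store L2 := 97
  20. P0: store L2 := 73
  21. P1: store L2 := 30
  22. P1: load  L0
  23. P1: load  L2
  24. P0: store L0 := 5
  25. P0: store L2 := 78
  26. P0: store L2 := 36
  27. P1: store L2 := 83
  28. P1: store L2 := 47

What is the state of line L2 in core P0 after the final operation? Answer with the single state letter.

state = I

  op1 P0: load  L2 → E/I on L2; bus BusRd; mem=20
  op2 P1: store L0 := 41 → I/M on L0; bus BusRdX; mem=50
  op3 P0: load  L2 → E/I on L2; bus (none); mem=20
  op4 P0: store L2 := 35 → M/I on L2; bus (none); mem=20
  op5 P1: load  L2 → O/S on L2; bus BusRd; mem=20
  op6 P0: load  L2 → O/S on L2; bus (none); mem=20
  op7 P0: store L2 := 76 → M/I on L2; bus BusUpgr; mem=20
  op8 P1: load  L2 → O/S on L2; bus BusRd; mem=20
  op9 P1: load  L0 → I/M on L0; bus (none); mem=50
  op10 P0: load  L2 → O/S on L2; bus (none); mem=20
  op11 P0: store L2 := 29 → M/I on L2; bus BusUpgr; mem=20
  op12 P0: load  L0 → S/O on L0; bus BusRd; mem=50
  op13 P1: load  L2 → O/S on L2; bus BusRd; mem=20
  op14 P1: load  L2 → O/S on L2; bus (none); mem=20
  op15 P1: store L2 := 45 → I/M on L2; bus BusUpgr Flush; mem=29
  op16 P0: load  L1 → E/I on L1; bus BusRd; mem=40
  op17 P1: store L2 := 50 → I/M on L2; bus (none); mem=29
  op18 P1: load  L2 → I/M on L2; bus (none); mem=29
  op19 P0: store L2 := 97 → M/I on L2; bus BusRdX Flush; mem=50
  op20 P0: store L2 := 73 → M/I on L2; bus (none); mem=50
  op21 P1: store L2 := 30 → I/M on L2; bus BusRdX Flush; mem=73
  op22 P1: load  L0 → S/O on L0; bus (none); mem=50
  op23 P1: load  L2 → I/M on L2; bus (none); mem=73
  op24 P0: store L0 := 5 → M/I on L0; bus BusUpgr Flush; mem=41
  op25 P0: store L2 := 78 → M/I on L2; bus BusRdX Flush; mem=30
  op26 P0: store L2 := 36 → M/I on L2; bus (none); mem=30
  op27 P1: store L2 := 83 → I/M on L2; bus BusRdX Flush; mem=36
  op28 P1: store L2 := 47 → I/M on L2; bus (none); mem=36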